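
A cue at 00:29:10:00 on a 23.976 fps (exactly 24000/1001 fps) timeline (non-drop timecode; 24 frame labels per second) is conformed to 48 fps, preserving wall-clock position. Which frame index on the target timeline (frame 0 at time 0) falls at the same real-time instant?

frame 84084

Source frame index: (0×3600 + 29×60 + 10) × 24 + 0 = 42000.
Real time: 42000 / (24000/1001) = 7007/4 s.
Target frame: (7007/4) × (48) = 84084.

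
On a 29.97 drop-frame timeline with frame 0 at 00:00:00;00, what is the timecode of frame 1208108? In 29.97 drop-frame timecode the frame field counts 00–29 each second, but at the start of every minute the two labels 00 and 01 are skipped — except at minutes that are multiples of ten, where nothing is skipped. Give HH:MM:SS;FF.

Each 10-minute DF block holds 10 × 60 × 30 − 9 × 2 = 17982 frames. 1208108 ÷ 17982 → 67 full blocks, remainder 3314.
Within the partial block the first minute is 1800 frames and each further minute 1798, so 1 further minute boundary passed. Total skipped labels = 18 × 67 + 2 × 1 = 1208.
Non-drop label index = 1208108 + 1208 = 1209316; at 30 labels/s that is 11:11:50:16, i.e. DF 11:11:50;16.

11:11:50;16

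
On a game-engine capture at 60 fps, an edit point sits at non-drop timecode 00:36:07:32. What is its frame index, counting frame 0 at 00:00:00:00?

Total seconds to the label: (0 × 3600 + 36 × 60 + 7) = 2167.
Frame index = 2167 × 60 + 32 = 130052.

130052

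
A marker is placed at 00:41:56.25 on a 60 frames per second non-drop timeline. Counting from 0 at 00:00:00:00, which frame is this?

Total seconds to the label: (0 × 3600 + 41 × 60 + 56) = 2516.
Frame index = 2516 × 60 + 25 = 150985.

150985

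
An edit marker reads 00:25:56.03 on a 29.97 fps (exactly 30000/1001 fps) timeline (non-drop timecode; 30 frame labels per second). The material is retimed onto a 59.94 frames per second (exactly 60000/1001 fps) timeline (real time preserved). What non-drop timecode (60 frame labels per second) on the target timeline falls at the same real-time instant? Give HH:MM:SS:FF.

00:25:56:06

Source frame index: (0×3600 + 25×60 + 56) × 30 + 3 = 46683.
Real time: 46683 / (30000/1001) = 15576561/10000 s.
Target frame: (15576561/10000) × (60000/1001) = 93366.
At 60 labels/s: frame 93366 → 00:25:56:06.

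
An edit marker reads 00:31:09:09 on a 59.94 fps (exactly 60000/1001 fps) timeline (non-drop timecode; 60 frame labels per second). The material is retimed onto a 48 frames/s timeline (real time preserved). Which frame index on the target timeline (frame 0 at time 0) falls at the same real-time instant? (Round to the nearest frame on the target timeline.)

frame 89809

Source frame index: (0×3600 + 31×60 + 9) × 60 + 9 = 112149.
Real time: 112149 / (60000/1001) = 37420383/20000 s.
Target frame: (37420383/20000) × (48) = 112261149/1250 ≈ 89808.919 → 89809.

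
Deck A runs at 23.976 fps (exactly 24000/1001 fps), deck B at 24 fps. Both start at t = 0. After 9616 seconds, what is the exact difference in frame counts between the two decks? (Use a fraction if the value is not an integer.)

A emits 24000/1001 × 9616 = 230784000/1001 frames; B emits 24 × 9616 = 230784.
Difference = 230784/1001 frames (≈ 230.5534); B is ahead of A.

230784/1001 frames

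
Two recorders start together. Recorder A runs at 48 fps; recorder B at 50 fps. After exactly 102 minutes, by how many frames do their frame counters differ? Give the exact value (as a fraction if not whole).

102 min = 6120 s.
A emits 48 × 6120 = 293760 frames; B emits 50 × 6120 = 306000.
Difference = 12240 frames; B is ahead of A.

12240 frames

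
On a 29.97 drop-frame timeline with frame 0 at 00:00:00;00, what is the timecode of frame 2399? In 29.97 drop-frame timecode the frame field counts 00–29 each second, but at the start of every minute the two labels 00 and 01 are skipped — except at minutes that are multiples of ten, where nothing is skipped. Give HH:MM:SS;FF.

00:01:20;01

Ten DF minutes hold 17982 frames, so frame 2399 lies in block 0 (frames 0–17981) with 2399 frames into that block.
The block's first minute is 1800 frames and the rest 1798 each; 2399 frames reaches minute 1, so 0 × 18 + 1 × 2 = 2 labels have been skipped so far.
Adding those back, label number 2399 + 2 = 2401 at 30 labels/s is 80 s + 1 f = 0 h 1 min 20 s frame 1, i.e. 00:01:20;01.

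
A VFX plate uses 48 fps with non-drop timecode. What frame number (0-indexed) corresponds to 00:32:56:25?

frame 94873

Total seconds to the label: (0 × 3600 + 32 × 60 + 56) = 1976.
Frame index = 1976 × 48 + 25 = 94873.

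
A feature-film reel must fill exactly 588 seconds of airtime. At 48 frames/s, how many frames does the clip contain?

Frames = 588 × 48 = 28224.

28224 frames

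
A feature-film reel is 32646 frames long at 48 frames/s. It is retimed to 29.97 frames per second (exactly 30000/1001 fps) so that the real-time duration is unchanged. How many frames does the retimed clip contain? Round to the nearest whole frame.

Frames at target rate = 32646 × (30000/1001) / (48) = 20403750/1001 ≈ 20383.367.
Nearest whole frame: 20383.

20383 frames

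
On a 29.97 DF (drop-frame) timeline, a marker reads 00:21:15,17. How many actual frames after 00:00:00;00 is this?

Complete 10-minute blocks: 2, each 17982 frames → 35964.
Remaining 1 whole minute in the current block: 1800 + 0 × 1798 = 1800 frames.
Within the current minute: 15 × 30 + 17 − 2 = 465 (labels ;00/;01 skipped at this minute). Total = 35964 + 1800 + 465 = 38229.

38229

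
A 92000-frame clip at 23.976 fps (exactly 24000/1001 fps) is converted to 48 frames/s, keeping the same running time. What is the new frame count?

184184 frames

Target frames = source frames × (target rate / source rate) = 92000 × (48)/(24000/1001) = 92000 × 1001/500 = 184184.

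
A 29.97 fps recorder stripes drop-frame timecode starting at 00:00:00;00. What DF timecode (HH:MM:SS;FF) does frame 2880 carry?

Each 10-minute DF block holds 10 × 60 × 30 − 9 × 2 = 17982 frames. 2880 ÷ 17982 → 0 full blocks, remainder 2880.
Within the partial block the first minute is 1800 frames and each further minute 1798, so 1 further minute boundary passed. Total skipped labels = 18 × 0 + 2 × 1 = 2.
Non-drop label index = 2880 + 2 = 2882; at 30 labels/s that is 00:01:36:02, i.e. DF 00:01:36;02.

00:01:36;02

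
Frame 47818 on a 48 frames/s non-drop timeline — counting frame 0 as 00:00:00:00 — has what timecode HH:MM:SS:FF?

00:16:36:10

47818 ÷ 48 = 996 full seconds, remainder 10 frames.
996 s = 0 h 16 min 36 s.
Timecode: 00:16:36:10.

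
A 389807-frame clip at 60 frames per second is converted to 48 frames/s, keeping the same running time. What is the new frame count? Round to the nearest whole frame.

Frames at target rate = 389807 × (48) / (60) = 1559228/5 ≈ 311845.600.
Nearest whole frame: 311846.

311846 frames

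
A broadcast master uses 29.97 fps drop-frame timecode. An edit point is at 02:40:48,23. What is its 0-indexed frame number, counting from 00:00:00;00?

289175

As if non-drop at 30 labels/s: (2 × 3600 + 40 × 60 + 48) × 30 + 23 = 289463.
Minute boundaries passed: 160; those not divisible by 10: 160 − 16 = 144; dropped labels = 2 × 144 = 288.
Actual frame index = 289463 − 288 = 289175.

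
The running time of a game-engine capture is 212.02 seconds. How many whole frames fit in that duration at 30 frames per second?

Frames = 212.02 × 30 = 31803/5 ≈ 6360.6000.
Complete frames: 6360.

6360 frames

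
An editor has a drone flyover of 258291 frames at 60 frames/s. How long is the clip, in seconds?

Running time = 258291 / (60) = 4304.85 s.

4304.85 seconds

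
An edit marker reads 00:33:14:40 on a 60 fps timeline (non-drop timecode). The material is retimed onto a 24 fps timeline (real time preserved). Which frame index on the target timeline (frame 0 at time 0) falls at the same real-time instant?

frame 47872

Source frame index: (0×3600 + 33×60 + 14) × 60 + 40 = 119680.
Real time: 119680 / (60) = 5984/3 s.
Target frame: (5984/3) × (24) = 47872.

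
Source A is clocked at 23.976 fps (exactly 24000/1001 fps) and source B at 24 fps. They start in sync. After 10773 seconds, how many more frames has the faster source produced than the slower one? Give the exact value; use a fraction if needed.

36936/143 frames

A emits 24000/1001 × 10773 = 36936000/143 frames; B emits 24 × 10773 = 258552.
Difference = 36936/143 frames (≈ 258.2937); B is ahead of A.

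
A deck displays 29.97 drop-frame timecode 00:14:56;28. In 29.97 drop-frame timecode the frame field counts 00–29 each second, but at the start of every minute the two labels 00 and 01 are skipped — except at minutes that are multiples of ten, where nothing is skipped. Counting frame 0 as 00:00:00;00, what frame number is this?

26882

As if non-drop at 30 labels/s: (0 × 3600 + 14 × 60 + 56) × 30 + 28 = 26908.
Minute boundaries passed: 14; those not divisible by 10: 14 − 1 = 13; dropped labels = 2 × 13 = 26.
Actual frame index = 26908 − 26 = 26882.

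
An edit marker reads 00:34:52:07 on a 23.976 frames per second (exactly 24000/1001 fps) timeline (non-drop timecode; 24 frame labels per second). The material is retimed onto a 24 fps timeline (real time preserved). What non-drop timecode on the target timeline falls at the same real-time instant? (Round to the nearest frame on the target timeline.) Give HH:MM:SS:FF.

00:34:54:09

Source frame index: (0×3600 + 34×60 + 52) × 24 + 7 = 50215.
Real time: 50215 / (24000/1001) = 10053043/4800 s.
Target frame: (10053043/4800) × (24) = 10053043/200 ≈ 50265.215 → 50265.
At 24 labels/s: frame 50265 → 00:34:54:09.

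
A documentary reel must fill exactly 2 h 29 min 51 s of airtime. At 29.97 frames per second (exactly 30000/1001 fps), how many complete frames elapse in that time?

2 h 29 min 51 s = 8991 s.
Frames = 8991 × 30000/1001 = 269730000/1001 ≈ 269460.5395.
Complete frames: 269460.

269460 frames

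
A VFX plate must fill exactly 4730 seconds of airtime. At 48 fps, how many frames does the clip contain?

227040 frames

Frames = 4730 × 48 = 227040.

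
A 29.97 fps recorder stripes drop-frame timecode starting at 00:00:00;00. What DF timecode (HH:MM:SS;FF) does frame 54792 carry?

00:30:28;06

Ten DF minutes hold 17982 frames, so frame 54792 lies in block 3 (frames 53946–71927) with 846 frames into that block.
The block's first minute is 1800 frames and the rest 1798 each; 846 frames reaches minute 0, so 3 × 18 + 0 × 2 = 54 labels have been skipped so far.
Adding those back, label number 54792 + 54 = 54846 at 30 labels/s is 1828 s + 6 f = 0 h 30 min 28 s frame 6, i.e. 00:30:28;06.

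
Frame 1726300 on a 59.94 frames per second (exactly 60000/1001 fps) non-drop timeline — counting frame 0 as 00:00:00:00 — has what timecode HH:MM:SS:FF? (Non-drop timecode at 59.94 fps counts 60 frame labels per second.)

1726300 ÷ 60 = 28771 full seconds, remainder 40 frames.
28771 s = 7 h 59 min 31 s.
Timecode: 07:59:31:40.

07:59:31:40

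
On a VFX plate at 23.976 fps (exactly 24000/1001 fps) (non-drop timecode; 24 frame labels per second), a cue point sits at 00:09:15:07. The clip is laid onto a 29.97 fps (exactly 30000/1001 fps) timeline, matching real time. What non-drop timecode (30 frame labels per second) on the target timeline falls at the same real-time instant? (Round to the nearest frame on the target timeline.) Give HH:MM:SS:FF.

Source frame index: (0×3600 + 9×60 + 15) × 24 + 7 = 13327.
Real time: 13327 / (24000/1001) = 13340327/24000 s.
Target frame: (13340327/24000) × (30000/1001) = 66635/4 ≈ 16658.750 → 16659.
At 30 labels/s: frame 16659 → 00:09:15:09.

00:09:15:09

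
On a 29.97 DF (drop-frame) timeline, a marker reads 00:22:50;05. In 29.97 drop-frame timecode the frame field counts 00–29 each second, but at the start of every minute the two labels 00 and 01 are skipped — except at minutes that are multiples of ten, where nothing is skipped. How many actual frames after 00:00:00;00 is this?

Complete 10-minute blocks: 2, each 17982 frames → 35964.
Remaining 2 whole minutes in the current block: 1800 + 1 × 1798 = 3598 frames.
Within the current minute: 50 × 30 + 5 − 2 = 1503 (labels ;00/;01 skipped at this minute). Total = 35964 + 3598 + 1503 = 41065.

41065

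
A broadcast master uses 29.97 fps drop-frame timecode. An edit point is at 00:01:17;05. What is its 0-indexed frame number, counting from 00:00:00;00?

2313

Complete 10-minute blocks: 0, each 17982 frames → 0.
Remaining 1 whole minute in the current block: 1800 + 0 × 1798 = 1800 frames.
Within the current minute: 17 × 30 + 5 − 2 = 513 (labels ;00/;01 skipped at this minute). Total = 0 + 1800 + 513 = 2313.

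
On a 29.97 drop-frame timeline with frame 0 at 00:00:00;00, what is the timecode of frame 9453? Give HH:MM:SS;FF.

00:05:15;13

Each 10-minute DF block holds 10 × 60 × 30 − 9 × 2 = 17982 frames. 9453 ÷ 17982 → 0 full blocks, remainder 9453.
Within the partial block the first minute is 1800 frames and each further minute 1798, so 5 further minute boundaries passed. Total skipped labels = 18 × 0 + 2 × 5 = 10.
Non-drop label index = 9453 + 10 = 9463; at 30 labels/s that is 00:05:15:13, i.e. DF 00:05:15;13.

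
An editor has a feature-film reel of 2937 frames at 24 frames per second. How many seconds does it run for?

Running time = 2937 / (24) = 122.375 s.

122.375 seconds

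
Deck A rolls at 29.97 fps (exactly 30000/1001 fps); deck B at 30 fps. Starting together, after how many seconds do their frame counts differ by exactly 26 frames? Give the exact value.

The gap grows by |30 − 30000/1001| = 30/1001 frames per second.
Time for a 26-frame gap: 26 ÷ (30/1001) = 13013/15 s.

13013/15 seconds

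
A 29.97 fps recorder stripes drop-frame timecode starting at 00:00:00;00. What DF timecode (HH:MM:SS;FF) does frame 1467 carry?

00:00:48;27

Ten DF minutes hold 17982 frames, so frame 1467 lies in block 0 (frames 0–17981) with 1467 frames into that block.
The block's first minute is 1800 frames and the rest 1798 each; 1467 frames reaches minute 0, so 0 × 18 + 0 × 2 = 0 labels have been skipped so far.
Adding those back, label number 1467 + 0 = 1467 at 30 labels/s is 48 s + 27 f = 0 h 0 min 48 s frame 27, i.e. 00:00:48;27.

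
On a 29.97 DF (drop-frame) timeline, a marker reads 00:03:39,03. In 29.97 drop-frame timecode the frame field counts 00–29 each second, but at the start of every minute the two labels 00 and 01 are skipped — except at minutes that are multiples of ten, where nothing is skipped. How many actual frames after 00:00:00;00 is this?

Complete 10-minute blocks: 0, each 17982 frames → 0.
Remaining 3 whole minutes in the current block: 1800 + 2 × 1798 = 5396 frames.
Within the current minute: 39 × 30 + 3 − 2 = 1171 (labels ;00/;01 skipped at this minute). Total = 0 + 5396 + 1171 = 6567.

6567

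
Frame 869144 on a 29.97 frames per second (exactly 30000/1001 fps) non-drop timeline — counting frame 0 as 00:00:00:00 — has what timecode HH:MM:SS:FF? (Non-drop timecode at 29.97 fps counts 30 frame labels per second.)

869144 ÷ 30 = 28971 full seconds, remainder 14 frames.
28971 s = 8 h 2 min 51 s.
Timecode: 08:02:51:14.

08:02:51:14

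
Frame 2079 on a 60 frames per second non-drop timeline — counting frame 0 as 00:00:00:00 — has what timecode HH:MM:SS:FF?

2079 ÷ 60 = 34 full seconds, remainder 39 frames.
34 s = 0 h 0 min 34 s.
Timecode: 00:00:34:39.

00:00:34:39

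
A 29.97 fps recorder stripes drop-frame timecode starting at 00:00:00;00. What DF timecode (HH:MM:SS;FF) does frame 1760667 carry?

16:19:07;21

Each 10-minute DF block holds 10 × 60 × 30 − 9 × 2 = 17982 frames. 1760667 ÷ 17982 → 97 full blocks, remainder 16413.
Within the partial block the first minute is 1800 frames and each further minute 1798, so 9 further minute boundaries passed. Total skipped labels = 18 × 97 + 2 × 9 = 1764.
Non-drop label index = 1760667 + 1764 = 1762431; at 30 labels/s that is 16:19:07:21, i.e. DF 16:19:07;21.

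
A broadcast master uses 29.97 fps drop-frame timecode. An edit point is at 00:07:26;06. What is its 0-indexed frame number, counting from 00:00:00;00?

13372

As if non-drop at 30 labels/s: (0 × 3600 + 7 × 60 + 26) × 30 + 6 = 13386.
Minute boundaries passed: 7; those not divisible by 10: 7 − 0 = 7; dropped labels = 2 × 7 = 14.
Actual frame index = 13386 − 14 = 13372.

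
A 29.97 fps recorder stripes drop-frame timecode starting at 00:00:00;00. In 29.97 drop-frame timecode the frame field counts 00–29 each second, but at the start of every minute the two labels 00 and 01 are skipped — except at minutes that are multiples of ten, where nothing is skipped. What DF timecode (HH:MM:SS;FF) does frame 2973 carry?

00:01:39;05

Each 10-minute DF block holds 10 × 60 × 30 − 9 × 2 = 17982 frames. 2973 ÷ 17982 → 0 full blocks, remainder 2973.
Within the partial block the first minute is 1800 frames and each further minute 1798, so 1 further minute boundary passed. Total skipped labels = 18 × 0 + 2 × 1 = 2.
Non-drop label index = 2973 + 2 = 2975; at 30 labels/s that is 00:01:39:05, i.e. DF 00:01:39;05.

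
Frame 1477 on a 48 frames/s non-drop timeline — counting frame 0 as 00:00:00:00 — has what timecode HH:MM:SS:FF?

1477 ÷ 48 = 30 full seconds, remainder 37 frames.
30 s = 0 h 0 min 30 s.
Timecode: 00:00:30:37.

00:00:30:37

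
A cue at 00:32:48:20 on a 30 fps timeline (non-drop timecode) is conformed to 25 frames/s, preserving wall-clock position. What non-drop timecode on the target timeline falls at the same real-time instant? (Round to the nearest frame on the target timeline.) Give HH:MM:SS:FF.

00:32:48:17

Source frame index: (0×3600 + 32×60 + 48) × 30 + 20 = 59060.
Real time: 59060 / (30) = 5906/3 s.
Target frame: (5906/3) × (25) = 147650/3 ≈ 49216.667 → 49217.
At 25 labels/s: frame 49217 → 00:32:48:17.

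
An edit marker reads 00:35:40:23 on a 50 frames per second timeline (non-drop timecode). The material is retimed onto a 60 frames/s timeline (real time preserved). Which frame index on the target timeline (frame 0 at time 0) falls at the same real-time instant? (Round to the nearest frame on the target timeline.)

frame 128428

Source frame index: (0×3600 + 35×60 + 40) × 50 + 23 = 107023.
Real time: 107023 / (50) = 107023/50 s.
Target frame: (107023/50) × (60) = 642138/5 ≈ 128427.600 → 128428.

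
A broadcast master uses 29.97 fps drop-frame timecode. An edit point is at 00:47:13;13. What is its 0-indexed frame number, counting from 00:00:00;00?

84917

Complete 10-minute blocks: 4, each 17982 frames → 71928.
Remaining 7 whole minutes in the current block: 1800 + 6 × 1798 = 12588 frames.
Within the current minute: 13 × 30 + 13 − 2 = 401 (labels ;00/;01 skipped at this minute). Total = 71928 + 12588 + 401 = 84917.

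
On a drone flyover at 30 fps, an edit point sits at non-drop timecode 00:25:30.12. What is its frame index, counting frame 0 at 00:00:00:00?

Total seconds to the label: (0 × 3600 + 25 × 60 + 30) = 1530.
Frame index = 1530 × 30 + 12 = 45912.

45912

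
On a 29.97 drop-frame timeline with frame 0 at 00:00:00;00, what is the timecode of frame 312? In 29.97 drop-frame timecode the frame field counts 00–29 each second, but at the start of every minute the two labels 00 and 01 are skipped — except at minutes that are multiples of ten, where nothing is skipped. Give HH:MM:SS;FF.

Ten DF minutes hold 17982 frames, so frame 312 lies in block 0 (frames 0–17981) with 312 frames into that block.
The block's first minute is 1800 frames and the rest 1798 each; 312 frames reaches minute 0, so 0 × 18 + 0 × 2 = 0 labels have been skipped so far.
Adding those back, label number 312 + 0 = 312 at 30 labels/s is 10 s + 12 f = 0 h 0 min 10 s frame 12, i.e. 00:00:10;12.

00:00:10;12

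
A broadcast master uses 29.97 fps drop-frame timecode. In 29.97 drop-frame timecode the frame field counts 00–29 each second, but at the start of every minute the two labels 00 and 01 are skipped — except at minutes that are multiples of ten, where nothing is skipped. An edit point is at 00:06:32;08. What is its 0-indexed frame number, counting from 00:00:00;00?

11756

Complete 10-minute blocks: 0, each 17982 frames → 0.
Remaining 6 whole minutes in the current block: 1800 + 5 × 1798 = 10790 frames.
Within the current minute: 32 × 30 + 8 − 2 = 966 (labels ;00/;01 skipped at this minute). Total = 0 + 10790 + 966 = 11756.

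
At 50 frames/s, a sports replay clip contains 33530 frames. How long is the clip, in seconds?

Running time = 33530 / (50) = 670.6 s.

670.6 seconds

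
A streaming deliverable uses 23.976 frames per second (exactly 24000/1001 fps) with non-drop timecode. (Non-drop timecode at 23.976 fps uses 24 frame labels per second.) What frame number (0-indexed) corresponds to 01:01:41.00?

Total seconds to the label: (1 × 3600 + 1 × 60 + 41) = 3701.
Frame index = 3701 × 24 + 0 = 88824.

frame 88824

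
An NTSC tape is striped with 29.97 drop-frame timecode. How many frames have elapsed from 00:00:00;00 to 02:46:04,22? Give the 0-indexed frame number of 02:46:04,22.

Complete 10-minute blocks: 16, each 17982 frames → 287712.
Remaining 6 whole minutes in the current block: 1800 + 5 × 1798 = 10790 frames.
Within the current minute: 4 × 30 + 22 − 2 = 140 (labels ;00/;01 skipped at this minute). Total = 287712 + 10790 + 140 = 298642.

298642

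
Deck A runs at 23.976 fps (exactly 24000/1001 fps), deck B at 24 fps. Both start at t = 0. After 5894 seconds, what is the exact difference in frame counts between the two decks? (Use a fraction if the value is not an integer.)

A emits 24000/1001 × 5894 = 20208000/143 frames; B emits 24 × 5894 = 141456.
Difference = 20208/143 frames (≈ 141.3147); B is ahead of A.

20208/143 frames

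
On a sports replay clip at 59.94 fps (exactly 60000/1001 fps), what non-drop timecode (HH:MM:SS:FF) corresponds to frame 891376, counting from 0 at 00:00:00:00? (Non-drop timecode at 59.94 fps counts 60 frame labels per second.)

891376 ÷ 60 = 14856 full seconds, remainder 16 frames.
14856 s = 4 h 7 min 36 s.
Timecode: 04:07:36:16.

04:07:36:16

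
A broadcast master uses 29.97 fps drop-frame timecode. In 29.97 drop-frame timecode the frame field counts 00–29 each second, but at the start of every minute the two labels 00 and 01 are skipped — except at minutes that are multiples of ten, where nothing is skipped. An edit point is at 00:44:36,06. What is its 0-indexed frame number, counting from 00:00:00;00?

80206

Complete 10-minute blocks: 4, each 17982 frames → 71928.
Remaining 4 whole minutes in the current block: 1800 + 3 × 1798 = 7194 frames.
Within the current minute: 36 × 30 + 6 − 2 = 1084 (labels ;00/;01 skipped at this minute). Total = 71928 + 7194 + 1084 = 80206.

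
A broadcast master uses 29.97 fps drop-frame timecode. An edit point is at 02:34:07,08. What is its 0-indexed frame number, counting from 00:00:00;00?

277140

As if non-drop at 30 labels/s: (2 × 3600 + 34 × 60 + 7) × 30 + 8 = 277418.
Minute boundaries passed: 154; those not divisible by 10: 154 − 15 = 139; dropped labels = 2 × 139 = 278.
Actual frame index = 277418 − 278 = 277140.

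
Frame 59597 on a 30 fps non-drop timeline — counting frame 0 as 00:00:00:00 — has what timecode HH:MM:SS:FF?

00:33:06:17

59597 ÷ 30 = 1986 full seconds, remainder 17 frames.
1986 s = 0 h 33 min 6 s.
Timecode: 00:33:06:17.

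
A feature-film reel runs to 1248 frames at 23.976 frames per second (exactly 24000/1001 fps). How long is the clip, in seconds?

52.052 seconds

Running time = 1248 / (24000/1001) = 52.052 s.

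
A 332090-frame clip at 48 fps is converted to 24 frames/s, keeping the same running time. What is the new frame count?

Target frames = source frames × (target rate / source rate) = 332090 × (24)/(48) = 332090 × 1/2 = 166045.

166045 frames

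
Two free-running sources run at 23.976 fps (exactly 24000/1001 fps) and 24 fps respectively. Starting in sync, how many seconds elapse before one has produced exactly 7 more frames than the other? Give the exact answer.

7007/24 seconds

The gap grows by |24 − 24000/1001| = 24/1001 frames per second.
Time for a 7-frame gap: 7 ÷ (24/1001) = 7007/24 s.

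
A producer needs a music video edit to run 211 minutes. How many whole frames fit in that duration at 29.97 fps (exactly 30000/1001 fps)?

211 min = 12660 s.
Frames = 12660 × 30000/1001 = 379800000/1001 ≈ 379420.5794.
Complete frames: 379420.

379420 frames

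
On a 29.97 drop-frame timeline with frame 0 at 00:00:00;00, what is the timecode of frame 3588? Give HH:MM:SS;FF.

Each 10-minute DF block holds 10 × 60 × 30 − 9 × 2 = 17982 frames. 3588 ÷ 17982 → 0 full blocks, remainder 3588.
Within the partial block the first minute is 1800 frames and each further minute 1798, so 1 further minute boundary passed. Total skipped labels = 18 × 0 + 2 × 1 = 2.
Non-drop label index = 3588 + 2 = 3590; at 30 labels/s that is 00:01:59:20, i.e. DF 00:01:59;20.

00:01:59;20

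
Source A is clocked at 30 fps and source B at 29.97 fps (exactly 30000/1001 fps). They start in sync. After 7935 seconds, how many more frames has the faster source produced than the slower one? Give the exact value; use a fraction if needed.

238050/1001 frames

A emits 30 × 7935 = 238050 frames; B emits 30000/1001 × 7935 = 238050000/1001.
Difference = 238050/1001 frames (≈ 237.8122); B is behind A.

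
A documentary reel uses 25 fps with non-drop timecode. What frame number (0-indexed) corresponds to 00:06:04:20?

Total seconds to the label: (0 × 3600 + 6 × 60 + 4) = 364.
Frame index = 364 × 25 + 20 = 9120.

frame 9120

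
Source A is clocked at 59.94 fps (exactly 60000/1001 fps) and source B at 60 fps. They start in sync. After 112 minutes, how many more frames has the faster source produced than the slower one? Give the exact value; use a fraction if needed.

57600/143 frames

112 min = 6720 s.
A emits 60000/1001 × 6720 = 57600000/143 frames; B emits 60 × 6720 = 403200.
Difference = 57600/143 frames (≈ 402.7972); B is ahead of A.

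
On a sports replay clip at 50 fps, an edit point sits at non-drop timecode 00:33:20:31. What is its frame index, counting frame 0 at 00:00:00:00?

100031

Total seconds to the label: (0 × 3600 + 33 × 60 + 20) = 2000.
Frame index = 2000 × 50 + 31 = 100031.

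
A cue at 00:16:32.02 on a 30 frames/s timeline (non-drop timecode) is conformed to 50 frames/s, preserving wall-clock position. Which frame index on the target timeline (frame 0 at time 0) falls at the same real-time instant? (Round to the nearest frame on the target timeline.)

frame 49603

Source frame index: (0×3600 + 16×60 + 32) × 30 + 2 = 29762.
Real time: 29762 / (30) = 14881/15 s.
Target frame: (14881/15) × (50) = 148810/3 ≈ 49603.333 → 49603.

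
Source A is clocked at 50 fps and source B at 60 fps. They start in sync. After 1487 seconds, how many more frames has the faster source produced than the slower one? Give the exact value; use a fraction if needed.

14870 frames

A emits 50 × 1487 = 74350 frames; B emits 60 × 1487 = 89220.
Difference = 14870 frames; B is ahead of A.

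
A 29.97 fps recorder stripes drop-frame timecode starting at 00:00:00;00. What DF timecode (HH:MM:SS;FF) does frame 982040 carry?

Ten DF minutes hold 17982 frames, so frame 982040 lies in block 54 (frames 971028–989009) with 11012 frames into that block.
The block's first minute is 1800 frames and the rest 1798 each; 11012 frames reaches minute 6, so 54 × 18 + 6 × 2 = 984 labels have been skipped so far.
Adding those back, label number 982040 + 984 = 983024 at 30 labels/s is 32767 s + 14 f = 9 h 6 min 7 s frame 14, i.e. 09:06:07;14.

09:06:07;14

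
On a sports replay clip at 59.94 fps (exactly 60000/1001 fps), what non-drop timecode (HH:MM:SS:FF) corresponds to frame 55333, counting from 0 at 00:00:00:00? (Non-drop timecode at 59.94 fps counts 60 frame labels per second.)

55333 ÷ 60 = 922 full seconds, remainder 13 frames.
922 s = 0 h 15 min 22 s.
Timecode: 00:15:22:13.

00:15:22:13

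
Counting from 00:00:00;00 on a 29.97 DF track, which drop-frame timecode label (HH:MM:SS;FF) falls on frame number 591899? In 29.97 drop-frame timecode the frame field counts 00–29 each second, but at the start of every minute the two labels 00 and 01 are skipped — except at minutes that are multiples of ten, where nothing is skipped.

Ten DF minutes hold 17982 frames, so frame 591899 lies in block 32 (frames 575424–593405) with 16475 frames into that block.
The block's first minute is 1800 frames and the rest 1798 each; 16475 frames reaches minute 9, so 32 × 18 + 9 × 2 = 594 labels have been skipped so far.
Adding those back, label number 591899 + 594 = 592493 at 30 labels/s is 19749 s + 23 f = 5 h 29 min 9 s frame 23, i.e. 05:29:09;23.

05:29:09;23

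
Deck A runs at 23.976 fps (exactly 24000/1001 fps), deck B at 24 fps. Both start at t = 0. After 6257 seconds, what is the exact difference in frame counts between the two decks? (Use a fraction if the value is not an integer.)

150168/1001 frames

A emits 24000/1001 × 6257 = 150168000/1001 frames; B emits 24 × 6257 = 150168.
Difference = 150168/1001 frames (≈ 150.0180); B is ahead of A.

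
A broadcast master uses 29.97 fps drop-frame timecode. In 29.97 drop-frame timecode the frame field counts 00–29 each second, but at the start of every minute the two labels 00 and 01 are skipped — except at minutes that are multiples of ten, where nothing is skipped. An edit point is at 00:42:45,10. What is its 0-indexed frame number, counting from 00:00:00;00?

Complete 10-minute blocks: 4, each 17982 frames → 71928.
Remaining 2 whole minutes in the current block: 1800 + 1 × 1798 = 3598 frames.
Within the current minute: 45 × 30 + 10 − 2 = 1358 (labels ;00/;01 skipped at this minute). Total = 71928 + 3598 + 1358 = 76884.

76884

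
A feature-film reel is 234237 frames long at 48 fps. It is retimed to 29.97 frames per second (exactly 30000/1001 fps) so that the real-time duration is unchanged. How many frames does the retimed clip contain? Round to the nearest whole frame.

146252 frames

Frames at target rate = 234237 × (30000/1001) / (48) = 146398125/1001 ≈ 146251.873.
Nearest whole frame: 146252.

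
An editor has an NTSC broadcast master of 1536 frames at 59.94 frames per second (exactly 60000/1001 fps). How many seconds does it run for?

25.6256 seconds

Running time = 1536 / (60000/1001) = 25.6256 s.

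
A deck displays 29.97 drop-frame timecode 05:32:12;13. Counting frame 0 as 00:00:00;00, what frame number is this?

597375

Complete 10-minute blocks: 33, each 17982 frames → 593406.
Remaining 2 whole minutes in the current block: 1800 + 1 × 1798 = 3598 frames.
Within the current minute: 12 × 30 + 13 − 2 = 371 (labels ;00/;01 skipped at this minute). Total = 593406 + 3598 + 371 = 597375.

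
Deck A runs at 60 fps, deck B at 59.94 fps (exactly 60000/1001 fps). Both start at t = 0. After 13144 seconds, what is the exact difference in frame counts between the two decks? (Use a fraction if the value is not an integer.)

A emits 60 × 13144 = 788640 frames; B emits 60000/1001 × 13144 = 788640000/1001.
Difference = 788640/1001 frames (≈ 787.8521); B is behind A.

788640/1001 frames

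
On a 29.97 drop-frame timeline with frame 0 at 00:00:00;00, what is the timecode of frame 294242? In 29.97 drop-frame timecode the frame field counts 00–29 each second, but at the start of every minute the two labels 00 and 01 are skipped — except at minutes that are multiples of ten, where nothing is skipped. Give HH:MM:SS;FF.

Ten DF minutes hold 17982 frames, so frame 294242 lies in block 16 (frames 287712–305693) with 6530 frames into that block.
The block's first minute is 1800 frames and the rest 1798 each; 6530 frames reaches minute 3, so 16 × 18 + 3 × 2 = 294 labels have been skipped so far.
Adding those back, label number 294242 + 294 = 294536 at 30 labels/s is 9817 s + 26 f = 2 h 43 min 37 s frame 26, i.e. 02:43:37;26.

02:43:37;26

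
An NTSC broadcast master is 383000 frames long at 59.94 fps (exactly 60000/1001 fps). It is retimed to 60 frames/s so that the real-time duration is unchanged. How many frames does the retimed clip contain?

Target frames = source frames × (target rate / source rate) = 383000 × (60)/(60000/1001) = 383000 × 1001/1000 = 383383.

383383 frames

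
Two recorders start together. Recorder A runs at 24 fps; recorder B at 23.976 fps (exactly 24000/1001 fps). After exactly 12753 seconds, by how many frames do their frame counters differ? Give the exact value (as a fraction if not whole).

A emits 24 × 12753 = 306072 frames; B emits 24000/1001 × 12753 = 23544000/77.
Difference = 23544/77 frames (≈ 305.7662); B is behind A.

23544/77 frames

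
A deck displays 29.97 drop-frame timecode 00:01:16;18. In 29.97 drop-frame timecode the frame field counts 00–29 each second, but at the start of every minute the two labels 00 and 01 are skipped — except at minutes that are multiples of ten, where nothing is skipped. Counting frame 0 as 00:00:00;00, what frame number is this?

2296

As if non-drop at 30 labels/s: (0 × 3600 + 1 × 60 + 16) × 30 + 18 = 2298.
Minute boundaries passed: 1; those not divisible by 10: 1 − 0 = 1; dropped labels = 2 × 1 = 2.
Actual frame index = 2298 − 2 = 2296.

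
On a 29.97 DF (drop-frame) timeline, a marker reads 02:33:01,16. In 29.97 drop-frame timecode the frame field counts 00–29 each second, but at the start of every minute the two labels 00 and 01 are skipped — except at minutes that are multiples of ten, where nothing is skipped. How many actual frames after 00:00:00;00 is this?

275170

As if non-drop at 30 labels/s: (2 × 3600 + 33 × 60 + 1) × 30 + 16 = 275446.
Minute boundaries passed: 153; those not divisible by 10: 153 − 15 = 138; dropped labels = 2 × 138 = 276.
Actual frame index = 275446 − 276 = 275170.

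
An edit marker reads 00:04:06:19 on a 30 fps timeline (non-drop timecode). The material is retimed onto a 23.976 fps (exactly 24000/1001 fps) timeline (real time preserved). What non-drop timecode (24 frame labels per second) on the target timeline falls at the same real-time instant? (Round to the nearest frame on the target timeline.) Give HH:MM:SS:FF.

00:04:06:09

Source frame index: (0×3600 + 4×60 + 6) × 30 + 19 = 7399.
Real time: 7399 / (30) = 7399/30 s.
Target frame: (7399/30) × (24000/1001) = 845600/143 ≈ 5913.287 → 5913.
At 24 labels/s: frame 5913 → 00:04:06:09.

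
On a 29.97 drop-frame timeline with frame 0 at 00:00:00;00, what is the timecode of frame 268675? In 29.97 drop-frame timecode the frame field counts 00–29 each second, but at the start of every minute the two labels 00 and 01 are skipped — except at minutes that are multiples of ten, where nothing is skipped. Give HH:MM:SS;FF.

Ten DF minutes hold 17982 frames, so frame 268675 lies in block 14 (frames 251748–269729) with 16927 frames into that block.
The block's first minute is 1800 frames and the rest 1798 each; 16927 frames reaches minute 9, so 14 × 18 + 9 × 2 = 270 labels have been skipped so far.
Adding those back, label number 268675 + 270 = 268945 at 30 labels/s is 8964 s + 25 f = 2 h 29 min 24 s frame 25, i.e. 02:29:24;25.

02:29:24;25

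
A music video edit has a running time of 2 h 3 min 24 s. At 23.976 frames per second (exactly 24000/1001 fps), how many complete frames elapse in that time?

177518 frames

2 h 3 min 24 s = 7404 s.
Frames = 7404 × 24000/1001 = 177696000/1001 ≈ 177518.4815.
Complete frames: 177518.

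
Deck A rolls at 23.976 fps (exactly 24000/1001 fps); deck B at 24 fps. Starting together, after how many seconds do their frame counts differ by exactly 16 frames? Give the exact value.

2002/3 seconds

The gap grows by |24 − 24000/1001| = 24/1001 frames per second.
Time for a 16-frame gap: 16 ÷ (24/1001) = 2002/3 s.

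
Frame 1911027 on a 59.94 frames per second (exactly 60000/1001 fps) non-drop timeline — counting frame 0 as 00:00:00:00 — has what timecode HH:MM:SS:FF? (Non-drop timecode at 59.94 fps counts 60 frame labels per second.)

1911027 ÷ 60 = 31850 full seconds, remainder 27 frames.
31850 s = 8 h 50 min 50 s.
Timecode: 08:50:50:27.

08:50:50:27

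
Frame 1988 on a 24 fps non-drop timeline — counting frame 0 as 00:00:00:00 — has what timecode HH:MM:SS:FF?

00:01:22:20

1988 ÷ 24 = 82 full seconds, remainder 20 frames.
82 s = 0 h 1 min 22 s.
Timecode: 00:01:22:20.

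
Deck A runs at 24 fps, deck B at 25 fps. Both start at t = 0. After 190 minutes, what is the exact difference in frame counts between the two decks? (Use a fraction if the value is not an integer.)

190 min = 11400 s.
A emits 24 × 11400 = 273600 frames; B emits 25 × 11400 = 285000.
Difference = 11400 frames; B is ahead of A.

11400 frames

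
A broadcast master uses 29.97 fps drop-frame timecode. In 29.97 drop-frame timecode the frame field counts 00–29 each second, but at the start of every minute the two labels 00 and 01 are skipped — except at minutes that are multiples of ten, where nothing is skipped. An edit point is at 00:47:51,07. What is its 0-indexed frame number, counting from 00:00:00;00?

Complete 10-minute blocks: 4, each 17982 frames → 71928.
Remaining 7 whole minutes in the current block: 1800 + 6 × 1798 = 12588 frames.
Within the current minute: 51 × 30 + 7 − 2 = 1535 (labels ;00/;01 skipped at this minute). Total = 71928 + 12588 + 1535 = 86051.

86051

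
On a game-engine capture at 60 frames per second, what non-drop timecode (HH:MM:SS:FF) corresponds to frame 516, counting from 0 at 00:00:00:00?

00:00:08:36

516 ÷ 60 = 8 full seconds, remainder 36 frames.
8 s = 0 h 0 min 8 s.
Timecode: 00:00:08:36.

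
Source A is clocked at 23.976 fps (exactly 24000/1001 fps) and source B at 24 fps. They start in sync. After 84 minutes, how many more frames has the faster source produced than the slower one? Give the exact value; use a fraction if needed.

17280/143 frames

84 min = 5040 s.
A emits 24000/1001 × 5040 = 17280000/143 frames; B emits 24 × 5040 = 120960.
Difference = 17280/143 frames (≈ 120.8392); B is ahead of A.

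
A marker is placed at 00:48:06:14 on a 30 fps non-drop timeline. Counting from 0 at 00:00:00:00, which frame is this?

Total seconds to the label: (0 × 3600 + 48 × 60 + 6) = 2886.
Frame index = 2886 × 30 + 14 = 86594.

frame 86594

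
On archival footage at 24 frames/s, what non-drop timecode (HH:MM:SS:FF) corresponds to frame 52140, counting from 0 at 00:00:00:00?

52140 ÷ 24 = 2172 full seconds, remainder 12 frames.
2172 s = 0 h 36 min 12 s.
Timecode: 00:36:12:12.

00:36:12:12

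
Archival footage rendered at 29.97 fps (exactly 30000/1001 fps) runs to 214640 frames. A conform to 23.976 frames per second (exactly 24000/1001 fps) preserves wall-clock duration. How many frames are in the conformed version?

Target frames = source frames × (target rate / source rate) = 214640 × (24000/1001)/(30000/1001) = 214640 × 4/5 = 171712.

171712 frames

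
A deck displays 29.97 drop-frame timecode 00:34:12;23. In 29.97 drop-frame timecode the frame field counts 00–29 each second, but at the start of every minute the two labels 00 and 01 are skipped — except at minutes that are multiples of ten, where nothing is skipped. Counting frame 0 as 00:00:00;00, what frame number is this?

61521

Complete 10-minute blocks: 3, each 17982 frames → 53946.
Remaining 4 whole minutes in the current block: 1800 + 3 × 1798 = 7194 frames.
Within the current minute: 12 × 30 + 23 − 2 = 381 (labels ;00/;01 skipped at this minute). Total = 53946 + 7194 + 381 = 61521.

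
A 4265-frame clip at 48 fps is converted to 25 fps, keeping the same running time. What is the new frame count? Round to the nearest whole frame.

2221 frames

Frames at target rate = 4265 × (25) / (48) = 106625/48 ≈ 2221.354.
Nearest whole frame: 2221.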